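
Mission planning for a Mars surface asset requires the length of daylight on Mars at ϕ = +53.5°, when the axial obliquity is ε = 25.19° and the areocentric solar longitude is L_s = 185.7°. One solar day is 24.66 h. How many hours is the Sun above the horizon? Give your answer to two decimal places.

11.88 h

sin δ = sin 25.19° × sin 185.7° = -0.04227, so δ = -2.423°.
cos h₀ = −tan ϕ · tan δ = −tan(+53.5°) × tan(-2.423°) = 0.0572, so h₀ = 1.5136 rad = 86.72°.
Daylight = 2h₀/(2π) × 24.66 h = (1.5136/π) × 24.66 = 11.88 h.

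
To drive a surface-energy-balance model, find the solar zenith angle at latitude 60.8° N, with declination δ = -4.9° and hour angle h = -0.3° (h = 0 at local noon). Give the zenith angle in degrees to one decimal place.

cos θ_z = sin φ sin δ + cos φ cos δ cos h = -0.074562 + 0.486070 = 0.411508.
θ_z = arccos(0.411508) = 65.7°.

θ_z = 65.7°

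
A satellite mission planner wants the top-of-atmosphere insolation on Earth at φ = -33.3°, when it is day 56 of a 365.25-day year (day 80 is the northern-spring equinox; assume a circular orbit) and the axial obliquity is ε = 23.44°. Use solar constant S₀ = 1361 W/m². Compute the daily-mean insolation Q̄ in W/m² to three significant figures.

Solar longitude: λ_s = 360° × (56 − 80)/365.25 = -23.655°, i.e. -23.655° + 360° = 336.345°.
sin δ = sin 23.44° × sin 336.345° = -0.15960, so δ = -9.184°.
cos H₀ = −tan(-33.3°) tan(-9.184°) = -0.1062, H₀ = 1.6772 rad.
Bracket: H₀ sin φ sin δ + cos φ cos δ sin H₀ = 1.6772×-0.54902×-0.15960 + 0.83581×0.98718×0.99434 = 0.146962 + 0.820425 = 0.967387.
Q̄ = (S₀/π) × [bracket] = (1361/π) × 0.967387 = 419.1 W/m².

Q̄ ≈ 419 W/m²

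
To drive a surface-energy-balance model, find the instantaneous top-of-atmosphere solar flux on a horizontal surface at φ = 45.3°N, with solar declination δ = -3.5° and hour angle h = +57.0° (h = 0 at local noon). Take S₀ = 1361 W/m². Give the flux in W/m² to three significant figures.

461 W/m²

cos θ_z = sin φ sin δ + cos φ cos δ cos h = -0.043393 + 0.382382 = 0.338989.
Flux = S₀ · cos θ_z = 1361 × 0.338989 = 461.4 W/m².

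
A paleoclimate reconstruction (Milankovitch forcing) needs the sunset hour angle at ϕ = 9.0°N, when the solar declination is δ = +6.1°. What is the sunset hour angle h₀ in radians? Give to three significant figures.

cos h₀ = −tan ϕ · tan δ = −tan(+9.0°) × tan(+6.100°) = -0.0169, so h₀ = 1.5877 rad = 90.97°.

h₀ = 1.59 rad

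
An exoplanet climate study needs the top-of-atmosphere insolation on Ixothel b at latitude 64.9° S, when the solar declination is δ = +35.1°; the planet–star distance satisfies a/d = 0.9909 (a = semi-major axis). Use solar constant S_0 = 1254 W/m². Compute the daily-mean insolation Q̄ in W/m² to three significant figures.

cos h₀ = −tan(-64.9°) tan(+35.100°) = 1.5003 ≥ 1 ⇒ polar night, h₀ = 0 and Q̄ = 0.
Inverse-square distance factor (a/d)² = 0.9909² = 0.981883.

Q̄ ≈ 0.00 W/m²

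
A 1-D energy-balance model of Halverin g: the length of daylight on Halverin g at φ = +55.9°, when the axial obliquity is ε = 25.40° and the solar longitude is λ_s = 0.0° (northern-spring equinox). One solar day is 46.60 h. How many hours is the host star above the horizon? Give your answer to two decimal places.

Solar declination: sin δ = sin ε · sin λ_s = sin 25.40° × sin 0.0° = 0.00000, so δ = +0.000°.
cos H₀ = −tan φ · tan δ = −tan(+55.9°) × tan(+0.000°) = -0.0000, so H₀ = 1.5708 rad = 90.00°.
Daylight = 2H₀/(2π) × 46.60 h = (1.5708/π) × 46.60 = 23.30 h.

23.30 h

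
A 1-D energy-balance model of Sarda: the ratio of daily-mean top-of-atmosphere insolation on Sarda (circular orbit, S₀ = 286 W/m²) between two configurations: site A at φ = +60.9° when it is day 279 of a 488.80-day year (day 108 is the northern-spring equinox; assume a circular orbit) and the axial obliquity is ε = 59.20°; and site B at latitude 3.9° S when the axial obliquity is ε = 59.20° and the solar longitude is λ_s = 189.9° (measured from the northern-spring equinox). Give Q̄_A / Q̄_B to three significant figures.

Q̄_A / Q̄_B ≈ 1.90

— Configuration A (φ=+60.9°):
Solar longitude: λ_s = 360° × (279 − 108)/488.80 = 125.941°.
sin δ = sin 59.20° × sin 125.941° = 0.69543, so δ = +44.062°.
cos H₀ = −tan(+60.9°) tan(+44.062°) = -1.7387 ≤ −1 ⇒ polar day, H₀ = π.
Bracket: H₀ sin φ sin δ + cos φ cos δ sin H₀ = 3.1416×0.87377×0.69543 + 0.48634×0.71859×0.00000 = 1.908980 + 0.000000 = 1.908980.
Q̄ = (S₀/π) × [bracket] = (286/π) × 1.908980 = 173.79 W/m².
— Configuration B (φ=-3.9°):
Solar declination: sin δ = sin ε · sin λ_s = sin 59.20° × sin 189.9° = -0.14768, so δ = -8.493°.
cos H₀ = −tan(-3.9°) tan(-8.493°) = -0.0102, H₀ = 1.5810 rad.
Bracket: H₀ sin φ sin δ + cos φ cos δ sin H₀ = 1.5810×-0.06802×-0.14768 + 0.99768×0.98904×0.99995 = 0.015881 + 0.986696 = 1.002577.
Q̄ = (S₀/π) × [bracket] = (286/π) × 1.002577 = 91.271 W/m².
Ratio Q̄_A / Q̄_B = 173.79 / 91.271 = 1.904.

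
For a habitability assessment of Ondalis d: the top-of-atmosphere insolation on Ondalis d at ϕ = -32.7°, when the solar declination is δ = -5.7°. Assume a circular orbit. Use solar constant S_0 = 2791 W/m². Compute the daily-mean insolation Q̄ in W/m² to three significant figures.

cos h₀ = −tan(-32.7°) tan(-5.700°) = -0.0641, h₀ = 1.6349 rad.
Bracket: h₀ sin ϕ sin δ + cos ϕ cos δ sin h₀ = 1.6349×-0.54024×-0.09932 + 0.84151×0.99506×0.99794 = 0.087723 + 0.835628 = 0.923351.
Q̄ = (S_0/π) × [bracket] = (2791/π) × 0.923351 = 820.3 W/m².

Q̄ ≈ 820 W/m²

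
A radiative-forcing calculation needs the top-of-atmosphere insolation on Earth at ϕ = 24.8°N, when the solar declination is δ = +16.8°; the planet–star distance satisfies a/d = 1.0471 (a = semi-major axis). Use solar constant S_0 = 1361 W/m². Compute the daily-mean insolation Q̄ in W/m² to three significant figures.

cos h₀ = −tan(+24.8°) tan(+16.800°) = -0.1395, h₀ = 1.7108 rad.
Bracket: h₀ sin ϕ sin δ + cos ϕ cos δ sin h₀ = 1.7108×0.41945×0.28903 + 0.90778×0.95732×0.99022 = 0.207407 + 0.860537 = 1.067944.
Inverse-square distance factor (a/d)² = 1.0471² = 1.096418.
Q̄ = (S_0/π) × 1.096418 × [bracket] = (1361/π) × 1.096418 × 1.067944 = 507.3 W/m².

Q̄ ≈ 507 W/m²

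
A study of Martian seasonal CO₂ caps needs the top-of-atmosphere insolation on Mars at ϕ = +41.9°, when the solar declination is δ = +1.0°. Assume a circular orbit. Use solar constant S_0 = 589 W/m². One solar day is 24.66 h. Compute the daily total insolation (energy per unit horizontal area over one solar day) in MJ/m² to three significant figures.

12.7 MJ/m²

cos h₀ = −tan(+41.9°) tan(+1.000°) = -0.0157, h₀ = 1.5865 rad.
Bracket: h₀ sin ϕ sin δ + cos ϕ cos δ sin h₀ = 1.5865×0.66783×0.01745 + 0.74431×0.99985×0.99988 = 0.018488 + 0.744109 = 0.762597.
Q̄ = (S_0/π) × [bracket] = (589/π) × 0.762597 = 142.98 W/m².
Daily total = Q̄ × 24.66 h × 3600 s/h = 142.98 × 24.66 × 3600 / 10⁶ = 12.69 MJ/m².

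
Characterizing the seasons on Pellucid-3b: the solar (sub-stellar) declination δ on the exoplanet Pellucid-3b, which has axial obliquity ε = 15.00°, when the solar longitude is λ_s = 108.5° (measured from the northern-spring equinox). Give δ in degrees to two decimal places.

δ = +14.21°

sin δ = sin ε · sin λ_s = sin 15.00° × sin 108.5° = 0.245444.
δ = arcsin(0.245444) = +14.21°.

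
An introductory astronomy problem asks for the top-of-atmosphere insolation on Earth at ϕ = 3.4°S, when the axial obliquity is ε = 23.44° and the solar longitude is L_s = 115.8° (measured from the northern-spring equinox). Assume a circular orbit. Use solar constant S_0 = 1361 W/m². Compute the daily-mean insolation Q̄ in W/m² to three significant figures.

Solar declination: sin δ = sin ε · sin L_s = sin 23.44° × sin 115.8° = 0.35814, so δ = +20.986°.
cos h₀ = −tan(-3.4°) tan(+20.986°) = 0.0228, h₀ = 1.5480 rad.
Bracket: h₀ sin ϕ sin δ + cos ϕ cos δ sin h₀ = 1.5480×-0.05931×0.35814 + 0.99824×0.93367×0.99974 = -0.032882 + 0.931784 = 0.898902.
Q̄ = (S_0/π) × [bracket] = (1361/π) × 0.898902 = 389.4 W/m².

Q̄ ≈ 389 W/m²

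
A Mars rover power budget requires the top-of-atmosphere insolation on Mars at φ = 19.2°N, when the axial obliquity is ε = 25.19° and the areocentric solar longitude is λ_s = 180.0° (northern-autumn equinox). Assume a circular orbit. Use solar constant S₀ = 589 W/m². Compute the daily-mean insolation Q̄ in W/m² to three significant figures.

sin δ = sin 25.19° × sin 180.0° = 0.00000, so δ = +0.000°.
cos H₀ = −tan(+19.2°) tan(+0.000°) = -0.0000, H₀ = 1.5708 rad.
Bracket: H₀ sin φ sin δ + cos φ cos δ sin H₀ = 1.5708×0.32887×0.00000 + 0.94438×1.00000×1.00000 = 0.000000 + 0.944380 = 0.944380.
Q̄ = (S₀/π) × [bracket] = (589/π) × 0.944380 = 177.1 W/m².

Q̄ ≈ 177 W/m²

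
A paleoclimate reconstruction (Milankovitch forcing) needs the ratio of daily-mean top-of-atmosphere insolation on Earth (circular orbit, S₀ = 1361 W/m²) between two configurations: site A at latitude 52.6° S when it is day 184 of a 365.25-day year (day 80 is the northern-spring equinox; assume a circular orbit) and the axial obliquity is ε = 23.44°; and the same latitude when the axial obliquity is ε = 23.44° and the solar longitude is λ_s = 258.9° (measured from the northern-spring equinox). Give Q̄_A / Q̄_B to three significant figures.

— Configuration A (φ=-52.6°):
Solar longitude: λ_s = 360° × (184 − 80)/365.25 = 102.505°.
sin δ = sin 23.44° × sin 102.505° = 0.38835, so δ = +22.852°.
cos H₀ = −tan(-52.6°) tan(+22.852°) = 0.5512, H₀ = 0.9870 rad.
Bracket: H₀ sin φ sin δ + cos φ cos δ sin H₀ = 0.9870×-0.79441×0.38835 + 0.60738×0.92151×0.83437 = -0.304499 + 0.467003 = 0.162504.
Q̄ = (S₀/π) × [bracket] = (1361/π) × 0.162504 = 70.400 W/m².
— Configuration B (φ=-52.6°):
Solar declination: sin δ = sin ε · sin λ_s = sin 23.44° × sin 258.9° = -0.39035, so δ = -22.976°.
cos H₀ = −tan(-52.6°) tan(-22.976°) = -0.5545, H₀ = 2.1586 rad.
Bracket: H₀ sin φ sin δ + cos φ cos δ sin H₀ = 2.1586×-0.79441×-0.39035 + 0.60738×0.92067×0.83215 = 0.669377 + 0.465335 = 1.134712.
Q̄ = (S₀/π) × [bracket] = (1361/π) × 1.134712 = 491.58 W/m².
Ratio Q̄_A / Q̄_B = 70.400 / 491.58 = 0.1432.

Q̄_A / Q̄_B ≈ 0.143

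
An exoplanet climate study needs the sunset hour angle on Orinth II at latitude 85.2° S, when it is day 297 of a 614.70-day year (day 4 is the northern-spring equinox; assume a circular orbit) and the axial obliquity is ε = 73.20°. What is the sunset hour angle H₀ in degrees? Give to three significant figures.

H₀ = 0.00°

Solar longitude: λ_s = 360° × (297 − 4)/614.70 = 171.596°.
sin δ = sin 73.20° × sin 171.596° = 0.13992, so δ = +8.043°.
cos H₀ = −tan φ · tan δ = 1.6828 ≥ 1, so the host star never rises (polar night) and H₀ = 0.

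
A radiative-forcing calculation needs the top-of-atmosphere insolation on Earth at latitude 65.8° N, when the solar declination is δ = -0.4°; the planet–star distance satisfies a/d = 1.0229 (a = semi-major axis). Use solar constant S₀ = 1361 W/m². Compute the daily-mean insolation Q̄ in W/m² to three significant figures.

cos H₀ = −tan(+65.8°) tan(-0.400°) = 0.0155, H₀ = 1.5553 rad.
Bracket: H₀ sin φ sin δ + cos φ cos δ sin H₀ = 1.5553×0.91212×-0.00698 + 0.40992×0.99998×0.99988 = -0.009902 + 0.409863 = 0.399961.
Inverse-square distance factor (a/d)² = 1.0229² = 1.046324.
Q̄ = (S₀/π) × 1.046324 × [bracket] = (1361/π) × 1.046324 × 0.399961 = 181.3 W/m².

Q̄ ≈ 181 W/m²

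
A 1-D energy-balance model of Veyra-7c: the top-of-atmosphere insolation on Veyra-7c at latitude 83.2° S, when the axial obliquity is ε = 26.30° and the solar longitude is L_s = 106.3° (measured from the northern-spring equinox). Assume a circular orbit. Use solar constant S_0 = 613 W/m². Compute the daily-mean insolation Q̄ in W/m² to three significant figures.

Solar declination: sin δ = sin ε · sin L_s = sin 26.30° × sin 106.3° = 0.42526, so δ = +25.167°.
cos h₀ = −tan(-83.2°) tan(+25.167°) = 3.9404 ≥ 1 ⇒ polar night, h₀ = 0 and Q̄ = 0.

Q̄ ≈ 0.00 W/m²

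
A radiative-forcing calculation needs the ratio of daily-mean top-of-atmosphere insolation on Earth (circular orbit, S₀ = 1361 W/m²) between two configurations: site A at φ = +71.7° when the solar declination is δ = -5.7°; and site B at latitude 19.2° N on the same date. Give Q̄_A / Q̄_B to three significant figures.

Q̄_A / Q̄_B ≈ 0.201

— Configuration A (φ=+71.7°):
cos H₀ = −tan(+71.7°) tan(-5.700°) = 0.3018, H₀ = 1.2642 rad.
Bracket: H₀ sin φ sin δ + cos φ cos δ sin H₀ = 1.2642×0.94943×-0.09932 + 0.31399×0.99506×0.95337 = -0.119211 + 0.297870 = 0.178659.
Q̄ = (S₀/π) × [bracket] = (1361/π) × 0.178659 = 77.399 W/m².
— Configuration B (φ=+19.2°):
cos H₀ = −tan(+19.2°) tan(-5.700°) = 0.0348, H₀ = 1.5360 rad.
Bracket: H₀ sin φ sin δ + cos φ cos δ sin H₀ = 1.5360×0.32887×-0.09932 + 0.94438×0.99506×0.99940 = -0.050171 + 0.939151 = 0.888980.
Q̄ = (S₀/π) × [bracket] = (1361/π) × 0.888980 = 385.12 W/m².
Ratio Q̄_A / Q̄_B = 77.399 / 385.12 = 0.2010.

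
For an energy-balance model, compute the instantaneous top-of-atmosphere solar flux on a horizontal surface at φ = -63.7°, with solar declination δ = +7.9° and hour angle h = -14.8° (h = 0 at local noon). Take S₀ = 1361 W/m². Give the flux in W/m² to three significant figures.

410 W/m²

cos θ_z = sin φ sin δ + cos φ cos δ cos h = -0.123217 + 0.424306 = 0.301089.
Flux = S₀ · cos θ_z = 1361 × 0.301089 = 409.8 W/m².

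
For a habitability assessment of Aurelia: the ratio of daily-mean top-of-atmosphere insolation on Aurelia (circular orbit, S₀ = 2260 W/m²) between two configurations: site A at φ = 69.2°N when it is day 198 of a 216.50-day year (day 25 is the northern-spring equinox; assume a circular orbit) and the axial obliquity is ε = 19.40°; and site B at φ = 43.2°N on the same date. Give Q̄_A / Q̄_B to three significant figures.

Q̄_A / Q̄_B ≈ 0.0352

— Configuration A (φ=+69.2°):
Solar longitude: λ_s = 360° × (198 − 25)/216.50 = 287.667°.
sin δ = sin 19.40° × sin 287.667° = -0.31649, so δ = -18.451°.
cos H₀ = −tan(+69.2°) tan(-18.451°) = 0.8783, H₀ = 0.4984 rad.
Bracket: H₀ sin φ sin δ + cos φ cos δ sin H₀ = 0.4984×0.93483×-0.31649 + 0.35511×0.94859×0.47806 = -0.147459 + 0.161036 = 0.013577.
Q̄ = (S₀/π) × [bracket] = (2260/π) × 0.013577 = 9.7670 W/m².
— Configuration B (φ=+43.2°):
cos H₀ = −tan(+43.2°) tan(-18.451°) = 0.3133, H₀ = 1.2521 rad.
Bracket: H₀ sin φ sin δ + cos φ cos δ sin H₀ = 1.2521×0.68455×-0.31649 + 0.72897×0.94859×0.94965 = -0.271272 + 0.656677 = 0.385405.
Q̄ = (S₀/π) × [bracket] = (2260/π) × 0.385405 = 277.25 W/m².
Ratio Q̄_A / Q̄_B = 9.7670 / 277.25 = 0.03523.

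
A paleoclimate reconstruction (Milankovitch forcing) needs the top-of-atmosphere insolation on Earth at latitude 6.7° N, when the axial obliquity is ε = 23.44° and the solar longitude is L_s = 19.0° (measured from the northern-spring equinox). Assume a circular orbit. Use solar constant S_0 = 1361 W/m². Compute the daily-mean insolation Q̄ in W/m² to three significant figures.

Q̄ ≈ 437 W/m²

Solar declination: sin δ = sin ε · sin L_s = sin 23.44° × sin 19.0° = 0.12951, so δ = +7.441°.
cos h₀ = −tan(+6.7°) tan(+7.441°) = -0.0153, h₀ = 1.5861 rad.
Bracket: h₀ sin ϕ sin δ + cos ϕ cos δ sin h₀ = 1.5861×0.11667×0.12951 + 0.99317×0.99158×0.99988 = 0.023966 + 0.984689 = 1.008655.
Q̄ = (S_0/π) × [bracket] = (1361/π) × 1.008655 = 437.0 W/m².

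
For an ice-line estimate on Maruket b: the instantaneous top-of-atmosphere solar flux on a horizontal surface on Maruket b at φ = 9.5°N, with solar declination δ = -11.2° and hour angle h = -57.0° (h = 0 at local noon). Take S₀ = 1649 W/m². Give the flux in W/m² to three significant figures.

cos θ_z = sin φ sin δ + cos φ cos δ cos h = -0.032058 + 0.526939 = 0.494881.
Flux = S₀ · cos θ_z = 1649 × 0.494881 = 816.1 W/m².

816 W/m²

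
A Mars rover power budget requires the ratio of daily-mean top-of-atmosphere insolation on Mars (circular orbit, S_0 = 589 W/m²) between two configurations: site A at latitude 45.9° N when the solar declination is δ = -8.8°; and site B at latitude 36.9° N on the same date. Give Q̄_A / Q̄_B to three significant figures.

Q̄_A / Q̄_B ≈ 0.804

— Configuration A (ϕ=+45.9°):
cos h₀ = −tan(+45.9°) tan(-8.800°) = 0.1597, h₀ = 1.4104 rad.
Bracket: h₀ sin ϕ sin δ + cos ϕ cos δ sin h₀ = 1.4104×0.71813×-0.15299 + 0.69591×0.98823×0.98716 = -0.154956 + 0.678889 = 0.523933.
Q̄ = (S_0/π) × [bracket] = (589/π) × 0.523933 = 98.229 W/m².
— Configuration B (ϕ=+36.9°):
cos h₀ = −tan(+36.9°) tan(-8.800°) = 0.1162, h₀ = 1.4543 rad.
Bracket: h₀ sin ϕ sin δ + cos ϕ cos δ sin h₀ = 1.4543×0.60042×-0.15299 + 0.79968×0.98823×0.99322 = -0.133589 + 0.784910 = 0.651321.
Q̄ = (S_0/π) × [bracket] = (589/π) × 0.651321 = 122.11 W/m².
Ratio Q̄_A / Q̄_B = 98.229 / 122.11 = 0.8044.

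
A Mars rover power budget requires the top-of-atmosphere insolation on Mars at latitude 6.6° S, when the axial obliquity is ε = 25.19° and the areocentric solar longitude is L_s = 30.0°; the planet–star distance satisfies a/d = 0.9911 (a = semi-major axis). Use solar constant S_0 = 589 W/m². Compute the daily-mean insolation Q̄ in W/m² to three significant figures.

Q̄ ≈ 172 W/m²

sin δ = sin 25.19° × sin 30.0° = 0.21281, so δ = +12.287°.
cos h₀ = −tan(-6.6°) tan(+12.287°) = 0.0252, h₀ = 1.5456 rad.
Bracket: h₀ sin ϕ sin δ + cos ϕ cos δ sin h₀ = 1.5456×-0.11494×0.21281 + 0.99337×0.97709×0.99968 = -0.037806 + 0.970301 = 0.932495.
Inverse-square distance factor (a/d)² = 0.9911² = 0.982279.
Q̄ = (S_0/π) × 0.982279 × [bracket] = (589/π) × 0.982279 × 0.932495 = 171.7 W/m².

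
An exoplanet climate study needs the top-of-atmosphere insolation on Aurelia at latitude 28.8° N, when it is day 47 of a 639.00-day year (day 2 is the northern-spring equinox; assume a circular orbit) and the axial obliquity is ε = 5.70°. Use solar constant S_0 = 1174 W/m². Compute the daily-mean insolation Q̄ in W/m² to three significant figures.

Q̄ ≈ 339 W/m²

Solar longitude: L_s = 360° × (47 − 2)/639.00 = 25.352°.
sin δ = sin 5.70° × sin 25.352° = 0.04253, so δ = +2.437°.
cos h₀ = −tan(+28.8°) tan(+2.437°) = -0.0234, h₀ = 1.5942 rad.
Bracket: h₀ sin ϕ sin δ + cos ϕ cos δ sin h₀ = 1.5942×0.48175×0.04253 + 0.87631×0.99910×0.99973 = 0.032663 + 0.875285 = 0.907948.
Q̄ = (S_0/π) × [bracket] = (1174/π) × 0.907948 = 339.3 W/m².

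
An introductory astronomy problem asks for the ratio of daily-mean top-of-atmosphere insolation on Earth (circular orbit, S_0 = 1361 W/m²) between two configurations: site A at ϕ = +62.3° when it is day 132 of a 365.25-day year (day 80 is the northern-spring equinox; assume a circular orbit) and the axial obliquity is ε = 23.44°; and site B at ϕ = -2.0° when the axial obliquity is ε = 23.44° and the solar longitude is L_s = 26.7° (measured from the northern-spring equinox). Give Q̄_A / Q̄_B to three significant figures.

Q̄_A / Q̄_B ≈ 0.988

— Configuration A (ϕ=+62.3°):
Solar longitude: L_s = 360° × (132 − 80)/365.25 = 51.253°.
sin δ = sin 23.44° × sin 51.253° = 0.31024, so δ = +18.074°.
cos h₀ = −tan(+62.3°) tan(+18.074°) = -0.6216, h₀ = 2.2416 rad.
Bracket: h₀ sin ϕ sin δ + cos ϕ cos δ sin h₀ = 2.2416×0.88539×0.31024 + 0.46484×0.95066×0.78334 = 0.615730 + 0.346162 = 0.961892.
Q̄ = (S_0/π) × [bracket] = (1361/π) × 0.961892 = 416.71 W/m².
— Configuration B (ϕ=-2.0°):
Solar declination: sin δ = sin ε · sin L_s = sin 23.44° × sin 26.7° = 0.17873, so δ = +10.296°.
cos h₀ = −tan(-2.0°) tan(+10.296°) = 0.0063, h₀ = 1.5645 rad.
Bracket: h₀ sin ϕ sin δ + cos ϕ cos δ sin h₀ = 1.5645×-0.03490×0.17873 + 0.99939×0.98390×0.99998 = -0.009759 + 0.983280 = 0.973521.
Q̄ = (S_0/π) × [bracket] = (1361/π) × 0.973521 = 421.75 W/m².
Ratio Q̄_A / Q̄_B = 416.71 / 421.75 = 0.9880.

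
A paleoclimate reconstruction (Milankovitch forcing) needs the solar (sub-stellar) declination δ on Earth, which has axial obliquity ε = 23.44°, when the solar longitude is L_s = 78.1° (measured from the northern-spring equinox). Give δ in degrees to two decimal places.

sin δ = sin ε · sin L_s = sin 23.44° × sin 78.1° = 0.389240.
δ = arcsin(0.389240) = +22.91°.

δ = +22.91°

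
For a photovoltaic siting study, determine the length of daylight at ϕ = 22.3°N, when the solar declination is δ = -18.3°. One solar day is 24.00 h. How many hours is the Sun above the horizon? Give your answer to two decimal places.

cos h₀ = −tan ϕ · tan δ = −tan(+22.3°) × tan(-18.300°) = 0.1356, so h₀ = 1.4347 rad = 82.20°.
Daylight = 2h₀/(2π) × 24.00 h = (1.4347/π) × 24.00 = 10.96 h.

10.96 h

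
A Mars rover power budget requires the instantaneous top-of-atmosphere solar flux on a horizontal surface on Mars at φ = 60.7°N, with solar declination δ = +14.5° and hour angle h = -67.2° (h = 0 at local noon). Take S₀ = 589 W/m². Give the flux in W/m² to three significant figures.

cos θ_z = sin φ sin δ + cos φ cos δ cos h = 0.218349 + 0.183603 = 0.401952.
Flux = S₀ · cos θ_z = 589 × 0.401952 = 236.7 W/m².

237 W/m²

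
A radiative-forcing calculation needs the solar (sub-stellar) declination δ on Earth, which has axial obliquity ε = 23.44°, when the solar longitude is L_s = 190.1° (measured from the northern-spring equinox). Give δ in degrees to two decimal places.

δ = -4.00°

sin δ = sin ε · sin L_s = sin 23.44° × sin 190.1° = -0.069759.
δ = arcsin(-0.069759) = -4.00°.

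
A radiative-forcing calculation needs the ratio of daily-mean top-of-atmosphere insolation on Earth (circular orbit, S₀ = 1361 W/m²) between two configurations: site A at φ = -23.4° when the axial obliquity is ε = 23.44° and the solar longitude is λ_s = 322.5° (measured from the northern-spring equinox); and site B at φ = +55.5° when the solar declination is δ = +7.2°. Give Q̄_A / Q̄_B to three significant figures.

Q̄_A / Q̄_B ≈ 1.43

— Configuration A (φ=-23.4°):
Solar declination: sin δ = sin ε · sin λ_s = sin 23.44° × sin 322.5° = -0.24216, so δ = -14.014°.
cos H₀ = −tan(-23.4°) tan(-14.014°) = -0.1080, H₀ = 1.6790 rad.
Bracket: H₀ sin φ sin δ + cos φ cos δ sin H₀ = 1.6790×-0.39715×-0.24216 + 0.91775×0.97024×0.99415 = 0.161476 + 0.885229 = 1.046705.
Q̄ = (S₀/π) × [bracket] = (1361/π) × 1.046705 = 453.45 W/m².
— Configuration B (φ=+55.5°):
cos H₀ = −tan(+55.5°) tan(+7.200°) = -0.1838, H₀ = 1.7557 rad.
Bracket: H₀ sin φ sin δ + cos φ cos δ sin H₀ = 1.7557×0.82413×0.12533 + 0.56641×0.99211×0.98296 = 0.181343 + 0.552366 = 0.733709.
Q̄ = (S₀/π) × [bracket] = (1361/π) × 0.733709 = 317.86 W/m².
Ratio Q̄_A / Q̄_B = 453.45 / 317.86 = 1.427.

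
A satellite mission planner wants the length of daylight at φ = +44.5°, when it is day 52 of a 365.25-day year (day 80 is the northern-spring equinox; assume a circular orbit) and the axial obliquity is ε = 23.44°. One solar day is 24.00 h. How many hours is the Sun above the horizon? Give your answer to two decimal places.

Solar longitude: λ_s = 360° × (52 − 80)/365.25 = -27.598°, i.e. -27.598° + 360° = 332.402°.
sin δ = sin 23.44° × sin 332.402° = -0.18428, so δ = -10.619°.
cos H₀ = −tan φ · tan δ = −tan(+44.5°) × tan(-10.619°) = 0.1842, so H₀ = 1.3855 rad = 79.38°.
Daylight = 2H₀/(2π) × 24.00 h = (1.3855/π) × 24.00 = 10.58 h.

10.58 h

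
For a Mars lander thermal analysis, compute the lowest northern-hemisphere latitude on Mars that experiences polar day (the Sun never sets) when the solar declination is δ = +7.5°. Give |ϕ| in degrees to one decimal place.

Polar day requires cos h₀ = −tan ϕ tan δ ≤ −1, i.e. tan ϕ tan δ ≥ 1.
The boundary is |tan ϕ| · |tan δ| = 1, so |ϕ| = 90° − |δ| = 90° − 7.5° = 82.5° in the northern hemisphere.

|ϕ| = 82.5°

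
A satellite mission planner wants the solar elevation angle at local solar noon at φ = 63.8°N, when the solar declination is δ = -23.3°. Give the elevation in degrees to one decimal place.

At local noon the hour angle is zero, so the zenith angle equals |φ − δ| = |+63.8° − (-23.300°)| = 87.100°.
Elevation = 90° − 87.100° = 2.9°.

2.9°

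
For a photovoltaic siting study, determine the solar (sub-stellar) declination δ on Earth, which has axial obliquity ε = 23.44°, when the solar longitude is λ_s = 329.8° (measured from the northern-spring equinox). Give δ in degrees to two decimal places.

δ = -11.54°

sin δ = sin ε · sin λ_s = sin 23.44° × sin 329.8° = -0.200096.
δ = arcsin(-0.200096) = -11.54°.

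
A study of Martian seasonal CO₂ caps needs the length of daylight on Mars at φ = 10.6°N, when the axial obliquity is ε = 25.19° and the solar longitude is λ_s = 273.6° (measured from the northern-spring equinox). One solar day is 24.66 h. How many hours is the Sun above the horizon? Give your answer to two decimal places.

Solar declination: sin δ = sin ε · sin λ_s = sin 25.19° × sin 273.6° = -0.42478, so δ = -25.137°.
cos H₀ = −tan φ · tan δ = −tan(+10.6°) × tan(-25.137°) = 0.0878, so H₀ = 1.4829 rad = 84.96°.
Daylight = 2H₀/(2π) × 24.66 h = (1.4829/π) × 24.66 = 11.64 h.

11.64 h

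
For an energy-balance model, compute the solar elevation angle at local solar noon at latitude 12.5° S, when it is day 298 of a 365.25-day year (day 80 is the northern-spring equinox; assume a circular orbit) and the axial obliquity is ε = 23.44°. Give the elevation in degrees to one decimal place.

89.4°

Solar longitude: L_s = 360° × (298 − 80)/365.25 = 214.867°.
sin δ = sin 23.44° × sin 214.867° = -0.22740, so δ = -13.144°.
At local noon the hour angle is zero, so the zenith angle equals |ϕ − δ| = |-12.5° − (-13.144°)| = 0.644°.
Elevation = 90° − 0.644° = 89.4°.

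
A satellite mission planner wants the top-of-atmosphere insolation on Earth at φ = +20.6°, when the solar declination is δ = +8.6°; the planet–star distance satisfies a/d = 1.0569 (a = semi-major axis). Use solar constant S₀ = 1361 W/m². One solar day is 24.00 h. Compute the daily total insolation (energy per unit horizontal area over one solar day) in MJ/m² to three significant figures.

42.2 MJ/m²

cos H₀ = −tan(+20.6°) tan(+8.600°) = -0.0568, H₀ = 1.6277 rad.
Bracket: H₀ sin φ sin δ + cos φ cos δ sin H₀ = 1.6277×0.35184×0.14954 + 0.93606×0.98876×0.99838 = 0.085640 + 0.924039 = 1.009679.
Inverse-square distance factor (a/d)² = 1.0569² = 1.117038.
Q̄ = (S₀/π) × 1.117038 × [bracket] = (1361/π) × 1.117038 × 1.009679 = 488.61 W/m².
Daily total = Q̄ × 24.00 h × 3600 s/h = 488.61 × 24.00 × 3600 / 10⁶ = 42.22 MJ/m².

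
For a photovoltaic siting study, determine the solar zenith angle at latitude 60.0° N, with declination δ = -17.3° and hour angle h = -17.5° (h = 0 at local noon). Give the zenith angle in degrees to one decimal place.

cos θ_z = sin φ sin δ + cos φ cos δ cos h = -0.257534 + 0.455286 = 0.197752.
θ_z = arccos(0.197752) = 78.6°.

θ_z = 78.6°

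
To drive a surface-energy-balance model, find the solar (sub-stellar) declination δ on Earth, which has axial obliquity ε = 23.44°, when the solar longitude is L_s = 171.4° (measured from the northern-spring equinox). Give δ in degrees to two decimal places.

sin δ = sin ε · sin L_s = sin 23.44° × sin 171.4° = 0.059483.
δ = arcsin(0.059483) = +3.41°.

δ = +3.41°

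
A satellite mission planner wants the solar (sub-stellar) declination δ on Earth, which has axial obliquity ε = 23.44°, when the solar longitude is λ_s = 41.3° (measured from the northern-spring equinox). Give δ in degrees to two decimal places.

sin δ = sin ε · sin λ_s = sin 23.44° × sin 41.3° = 0.262541.
δ = arcsin(0.262541) = +15.22°.

δ = +15.22°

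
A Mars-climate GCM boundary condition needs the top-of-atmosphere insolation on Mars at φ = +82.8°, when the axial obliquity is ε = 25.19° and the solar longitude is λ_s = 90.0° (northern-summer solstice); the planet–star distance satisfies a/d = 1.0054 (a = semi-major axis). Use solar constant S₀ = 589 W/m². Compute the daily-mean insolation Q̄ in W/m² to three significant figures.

Solar declination: sin δ = sin ε · sin λ_s = sin 25.19° × sin 90.0° = 0.42562, so δ = +25.190°.
cos H₀ = −tan(+82.8°) tan(+25.190°) = -3.7232 ≤ −1 ⇒ polar day, H₀ = π.
Bracket: H₀ sin φ sin δ + cos φ cos δ sin H₀ = 3.1416×0.99211×0.42562 + 0.12533×0.90490×0.00000 = 1.326578 + 0.000000 = 1.326578.
Inverse-square distance factor (a/d)² = 1.0054² = 1.010829.
Q̄ = (S₀/π) × 1.010829 × [bracket] = (589/π) × 1.010829 × 1.326578 = 251.4 W/m².

Q̄ ≈ 251 W/m²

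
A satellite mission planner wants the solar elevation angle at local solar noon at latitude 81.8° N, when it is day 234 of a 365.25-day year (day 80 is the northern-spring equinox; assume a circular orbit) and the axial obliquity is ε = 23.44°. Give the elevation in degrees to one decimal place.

Solar longitude: L_s = 360° × (234 − 80)/365.25 = 151.786°.
sin δ = sin 23.44° × sin 151.786° = 0.18806, so δ = +10.839°.
At local noon the hour angle is zero, so the zenith angle equals |ϕ − δ| = |+81.8° − (+10.839°)| = 70.961°.
Elevation = 90° − 70.961° = 19.0°.

19.0°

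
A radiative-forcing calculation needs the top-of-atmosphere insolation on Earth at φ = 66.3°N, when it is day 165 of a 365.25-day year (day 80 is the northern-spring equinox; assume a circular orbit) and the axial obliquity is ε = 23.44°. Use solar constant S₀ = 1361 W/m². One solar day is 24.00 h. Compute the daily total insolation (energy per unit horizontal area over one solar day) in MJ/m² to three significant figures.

Solar longitude: λ_s = 360° × (165 − 80)/365.25 = 83.778°.
sin δ = sin 23.44° × sin 83.778° = 0.39545, so δ = +23.294°.
cos H₀ = −tan(+66.3°) tan(+23.294°) = -0.9808, H₀ = 2.9453 rad.
Bracket: H₀ sin φ sin δ + cos φ cos δ sin H₀ = 2.9453×0.91566×0.39545 + 0.40195×0.91849×0.19504 = 1.066486 + 0.072006 = 1.138492.
Q̄ = (S₀/π) × [bracket] = (1361/π) × 1.138492 = 493.22 W/m².
Daily total = Q̄ × 24.00 h × 3600 s/h = 493.22 × 24.00 × 3600 / 10⁶ = 42.61 MJ/m².

42.6 MJ/m²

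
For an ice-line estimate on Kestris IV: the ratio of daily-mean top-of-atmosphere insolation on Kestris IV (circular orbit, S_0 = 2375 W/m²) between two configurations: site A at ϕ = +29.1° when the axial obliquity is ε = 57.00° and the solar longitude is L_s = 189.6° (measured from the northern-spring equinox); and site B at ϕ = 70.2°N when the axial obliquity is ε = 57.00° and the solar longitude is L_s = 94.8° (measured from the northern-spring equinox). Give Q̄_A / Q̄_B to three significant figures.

Q̄_A / Q̄_B ≈ 0.308

— Configuration A (ϕ=+29.1°):
Solar declination: sin δ = sin ε · sin L_s = sin 57.00° × sin 189.6° = -0.13986, so δ = -8.040°.
cos h₀ = −tan(+29.1°) tan(-8.040°) = 0.0786, h₀ = 1.4921 rad.
Bracket: h₀ sin ϕ sin δ + cos ϕ cos δ sin h₀ = 1.4921×0.48634×-0.13986 + 0.87377×0.99017×0.99690 = -0.101492 + 0.862499 = 0.761007.
Q̄ = (S_0/π) × [bracket] = (2375/π) × 0.761007 = 575.31 W/m².
— Configuration B (ϕ=+70.2°):
Solar declination: sin δ = sin ε · sin L_s = sin 57.00° × sin 94.8° = 0.83573, so δ = +56.692°.
cos h₀ = −tan(+70.2°) tan(+56.692°) = -4.2272 ≤ −1 ⇒ polar day, h₀ = π.
Bracket: h₀ sin ϕ sin δ + cos ϕ cos δ sin h₀ = 3.1416×0.94088×0.83573 + 0.33874×0.54914×0.00000 = 2.470308 + 0.000000 = 2.470308.
Q̄ = (S_0/π) × [bracket] = (2375/π) × 2.470308 = 1867.5 W/m².
Ratio Q̄_A / Q̄_B = 575.31 / 1867.5 = 0.3081.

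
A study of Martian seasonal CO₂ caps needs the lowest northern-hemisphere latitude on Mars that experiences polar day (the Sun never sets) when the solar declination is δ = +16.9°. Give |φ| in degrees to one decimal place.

|φ| = 73.1°

Polar day requires cos H₀ = −tan φ tan δ ≤ −1, i.e. tan φ tan δ ≥ 1.
The boundary is |tan φ| · |tan δ| = 1, so |φ| = 90° − |δ| = 90° − 16.9° = 73.1° in the northern hemisphere.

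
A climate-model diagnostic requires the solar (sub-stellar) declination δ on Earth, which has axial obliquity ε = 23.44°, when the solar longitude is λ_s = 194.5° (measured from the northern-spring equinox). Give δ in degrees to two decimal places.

sin δ = sin ε · sin λ_s = sin 23.44° × sin 194.5° = -0.099598.
δ = arcsin(-0.099598) = -5.72°.

δ = -5.72°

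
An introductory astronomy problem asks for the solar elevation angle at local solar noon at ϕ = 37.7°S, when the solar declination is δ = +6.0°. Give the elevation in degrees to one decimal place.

46.3°

At local noon the hour angle is zero, so the zenith angle equals |ϕ − δ| = |-37.7° − (+6.000°)| = 43.700°.
Elevation = 90° − 43.700° = 46.3°.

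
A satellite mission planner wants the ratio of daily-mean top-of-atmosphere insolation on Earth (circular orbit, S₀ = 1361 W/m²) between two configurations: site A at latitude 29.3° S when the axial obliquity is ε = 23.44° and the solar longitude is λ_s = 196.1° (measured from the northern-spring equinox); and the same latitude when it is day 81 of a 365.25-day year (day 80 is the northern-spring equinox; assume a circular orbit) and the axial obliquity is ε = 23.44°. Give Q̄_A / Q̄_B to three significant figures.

Q̄_A / Q̄_B ≈ 1.10

— Configuration A (φ=-29.3°):
Solar declination: sin δ = sin ε · sin λ_s = sin 23.44° × sin 196.1° = -0.11031, so δ = -6.333°.
cos H₀ = −tan(-29.3°) tan(-6.333°) = -0.0623, H₀ = 1.6331 rad.
Bracket: H₀ sin φ sin δ + cos φ cos δ sin H₀ = 1.6331×-0.48938×-0.11031 + 0.87207×0.99390×0.99806 = 0.088160 + 0.865069 = 0.953229.
Q̄ = (S₀/π) × [bracket] = (1361/π) × 0.953229 = 412.96 W/m².
— Configuration B (φ=-29.3°):
Solar longitude: λ_s = 360° × (81 − 80)/365.25 = 0.986°.
sin δ = sin 23.44° × sin 0.986° = 0.00684, so δ = +0.392°.
cos H₀ = −tan(-29.3°) tan(+0.392°) = 0.0038, H₀ = 1.5670 rad.
Bracket: H₀ sin φ sin δ + cos φ cos δ sin H₀ = 1.5670×-0.48938×0.00684 + 0.87207×0.99998×0.99999 = -0.005245 + 0.872044 = 0.866799.
Q̄ = (S₀/π) × [bracket] = (1361/π) × 0.866799 = 375.51 W/m².
Ratio Q̄_A / Q̄_B = 412.96 / 375.51 = 1.100.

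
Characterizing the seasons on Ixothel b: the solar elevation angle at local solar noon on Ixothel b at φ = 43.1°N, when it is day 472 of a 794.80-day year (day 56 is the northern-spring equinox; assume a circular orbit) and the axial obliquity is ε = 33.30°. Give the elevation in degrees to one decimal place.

Solar longitude: λ_s = 360° × (472 − 56)/794.80 = 188.425°.
sin δ = sin 33.30° × sin 188.425° = -0.08044, so δ = -4.614°.
At local noon the hour angle is zero, so the zenith angle equals |φ − δ| = |+43.1° − (-4.614°)| = 47.714°.
Elevation = 90° − 47.714° = 42.3°.

42.3°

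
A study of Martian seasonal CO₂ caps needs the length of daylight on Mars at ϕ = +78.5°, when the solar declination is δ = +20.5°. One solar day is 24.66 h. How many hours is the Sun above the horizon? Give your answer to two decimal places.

24.66 h

Sunrise equation: cos h₀ = −tan ϕ · tan δ = -1.8377 ≤ −1, so the Sun never sets (polar day) and h₀ = π.
Daylight = 2h₀/(2π) × 24.66 h = (3.1416/π) × 24.66 = 24.66 h.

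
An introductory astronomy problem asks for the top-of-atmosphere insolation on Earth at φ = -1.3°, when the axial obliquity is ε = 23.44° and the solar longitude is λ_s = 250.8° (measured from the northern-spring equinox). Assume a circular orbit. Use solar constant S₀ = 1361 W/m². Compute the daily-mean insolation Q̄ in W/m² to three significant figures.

Solar declination: sin δ = sin ε · sin λ_s = sin 23.44° × sin 250.8° = -0.37566, so δ = -22.065°.
cos H₀ = −tan(-1.3°) tan(-22.065°) = -0.0092, H₀ = 1.5800 rad.
Bracket: H₀ sin φ sin δ + cos φ cos δ sin H₀ = 1.5800×-0.02269×-0.37566 + 0.99974×0.92676×0.99996 = 0.013467 + 0.926482 = 0.939949.
Q̄ = (S₀/π) × [bracket] = (1361/π) × 0.939949 = 407.2 W/m².

Q̄ ≈ 407 W/m²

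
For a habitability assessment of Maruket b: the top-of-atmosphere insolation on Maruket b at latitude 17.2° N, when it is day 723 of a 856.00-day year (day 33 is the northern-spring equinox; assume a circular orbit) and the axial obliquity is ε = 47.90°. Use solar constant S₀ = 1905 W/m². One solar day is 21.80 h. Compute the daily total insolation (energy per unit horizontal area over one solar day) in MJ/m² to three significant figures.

Solar longitude: λ_s = 360° × (723 − 33)/856.00 = 290.187°.
sin δ = sin 47.90° × sin 290.187° = -0.69640, so δ = -44.139°.
cos H₀ = −tan(+17.2°) tan(-44.139°) = 0.3004, H₀ = 1.2657 rad.
Bracket: H₀ sin φ sin δ + cos φ cos δ sin H₀ = 1.2657×0.29571×-0.69640 + 0.95528×0.71766×0.95382 = -0.260649 + 0.653907 = 0.393258.
Q̄ = (S₀/π) × [bracket] = (1905/π) × 0.393258 = 238.46 W/m².
Daily total = Q̄ × 21.80 h × 3600 s/h = 238.46 × 21.80 × 3600 / 10⁶ = 18.71 MJ/m².

18.7 MJ/m²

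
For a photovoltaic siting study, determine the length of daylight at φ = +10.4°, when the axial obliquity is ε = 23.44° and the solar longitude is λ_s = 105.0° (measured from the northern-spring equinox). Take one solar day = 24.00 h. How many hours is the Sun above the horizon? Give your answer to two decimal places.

Solar declination: sin δ = sin ε · sin λ_s = sin 23.44° × sin 105.0° = 0.38423, so δ = +22.596°.
cos H₀ = −tan φ · tan δ = −tan(+10.4°) × tan(+22.596°) = -0.0764, so H₀ = 1.6473 rad = 94.38°.
Daylight = 2H₀/(2π) × 24.00 h = (1.6473/π) × 24.00 = 12.58 h.

12.58 h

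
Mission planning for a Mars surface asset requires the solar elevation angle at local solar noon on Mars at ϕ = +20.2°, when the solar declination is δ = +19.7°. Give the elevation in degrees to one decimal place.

At local noon the hour angle is zero, so the zenith angle equals |ϕ − δ| = |+20.2° − (+19.700°)| = 0.500°.
Elevation = 90° − 0.500° = 89.5°.

89.5°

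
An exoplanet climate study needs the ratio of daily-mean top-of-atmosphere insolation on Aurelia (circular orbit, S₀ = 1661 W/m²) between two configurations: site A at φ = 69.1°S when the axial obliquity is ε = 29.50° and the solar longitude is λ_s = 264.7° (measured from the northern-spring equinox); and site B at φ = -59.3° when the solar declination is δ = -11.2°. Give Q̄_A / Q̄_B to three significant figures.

Q̄_A / Q̄_B ≈ 1.82

— Configuration A (φ=-69.1°):
Solar declination: sin δ = sin ε · sin λ_s = sin 29.50° × sin 264.7° = -0.49032, so δ = -29.362°.
cos H₀ = −tan(-69.1°) tan(-29.362°) = -1.4733 ≤ −1 ⇒ polar day, H₀ = π.
Bracket: H₀ sin φ sin δ + cos φ cos δ sin H₀ = 3.1416×-0.93420×-0.49032 + 0.35674×0.87154×0.00000 = 1.439032 + 0.000000 = 1.439032.
Q̄ = (S₀/π) × [bracket] = (1661/π) × 1.439032 = 760.83 W/m².
— Configuration B (φ=-59.3°):
cos H₀ = −tan(-59.3°) tan(-11.200°) = -0.3335, H₀ = 1.9108 rad.
Bracket: H₀ sin φ sin δ + cos φ cos δ sin H₀ = 1.9108×-0.85985×-0.19423 + 0.51054×0.98096×0.94276 = 0.319120 + 0.472152 = 0.791272.
Q̄ = (S₀/π) × [bracket] = (1661/π) × 0.791272 = 418.36 W/m².
Ratio Q̄_A / Q̄_B = 760.83 / 418.36 = 1.819.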